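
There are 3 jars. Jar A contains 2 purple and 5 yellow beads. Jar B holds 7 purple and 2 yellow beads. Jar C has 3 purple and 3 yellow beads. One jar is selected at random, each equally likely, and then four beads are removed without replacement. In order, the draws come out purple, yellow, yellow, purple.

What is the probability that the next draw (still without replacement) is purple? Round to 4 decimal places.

Under each hypothesis, the probability of the observed sequence is: P(data | jar A) = (2/7)(5/6)(4/5)(1/4) = 0.047619; P(data | jar B) = (7/9)(2/8)(1/7)(6/6) = 0.027778; P(data | jar C) = (3/6)(3/5)(2/4)(2/3) = 0.1.
Weighting by the prior gives 1/3 · 0.047619 = 0.015873, 1/3 · 0.027778 = 0.0092593, 1/3 · 0.1 = 0.033333; with total 0.058466.
The posterior is then P(jar A | data) = 0.27149, P(jar B | data) = 0.15837, P(jar C | data) = 0.57014.
Averaging over the posterior, P(purple next | data) = (0)(0.27149) + (1)(0.15837) + (1/2)(0.57014) = 0.44344.

0.4434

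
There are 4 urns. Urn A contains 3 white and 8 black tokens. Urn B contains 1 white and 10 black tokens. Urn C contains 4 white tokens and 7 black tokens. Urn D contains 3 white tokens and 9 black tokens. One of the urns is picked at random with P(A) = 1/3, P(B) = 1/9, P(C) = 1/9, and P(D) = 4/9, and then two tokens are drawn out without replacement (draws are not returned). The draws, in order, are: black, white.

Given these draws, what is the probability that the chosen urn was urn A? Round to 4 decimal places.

0.3600

Under each hypothesis, the probability of the observed sequence is: P(data | urn A) = (8/11)(3/10) = 12/55; P(data | urn B) = (10/11)(1/10) = 1/11; P(data | urn C) = (7/11)(4/10) = 14/55; P(data | urn D) = (9/12)(3/11) = 9/44.
The prior-weighted likelihoods are 1/3 · 12/55 = 4/55, 1/9 · 1/11 = 1/99, 1/9 · 14/55 = 14/495, 4/9 · 9/44 = 1/11; with total 20/99.
Therefore the posterior P(urn A | data) = (4/55) / (20/99) = 9/25.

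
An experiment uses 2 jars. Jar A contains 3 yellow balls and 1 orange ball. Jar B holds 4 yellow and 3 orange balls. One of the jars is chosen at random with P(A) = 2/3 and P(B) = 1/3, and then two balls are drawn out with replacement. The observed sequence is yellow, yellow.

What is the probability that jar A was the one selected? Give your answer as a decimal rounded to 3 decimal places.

0.775

For each hypothesis, P(data | H) works out to: P(data | jar A) = (3/4)(3/4) = 0.5625; P(data | jar B) = (4/7)(4/7) = 0.32653.
Multiplying each by its prior: 2/3 · 0.5625 = 0.375, 1/3 · 0.32653 = 0.10884; with total 0.48384.
So P(jar A | data) = (0.375) / (0.48384) = 0.77504.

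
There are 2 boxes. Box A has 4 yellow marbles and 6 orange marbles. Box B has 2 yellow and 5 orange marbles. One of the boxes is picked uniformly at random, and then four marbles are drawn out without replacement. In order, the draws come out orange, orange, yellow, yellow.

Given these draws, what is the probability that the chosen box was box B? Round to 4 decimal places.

0.4000

For each hypothesis, P(data | H) works out to: P(data | box A) = (6/10)(5/9)(4/8)(3/7) = 1/14; P(data | box B) = (5/7)(4/6)(2/5)(1/4) = 1/21.
The prior-weighted likelihoods are 1/2 · 1/14 = 1/28, 1/2 · 1/21 = 1/42; summing to 5/84.
Hence P(box B | data) = (1/42) / (5/84) = 2/5.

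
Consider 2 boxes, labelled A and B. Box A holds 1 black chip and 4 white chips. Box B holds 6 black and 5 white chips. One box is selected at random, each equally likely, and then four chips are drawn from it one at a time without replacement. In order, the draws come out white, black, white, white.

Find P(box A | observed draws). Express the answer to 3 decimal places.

Under each hypothesis, the probability of the observed sequence is: P(data | box A) = (4/5)(1/4)(3/3)(2/2) = 1/5; P(data | box B) = (5/11)(6/10)(4/9)(3/8) = 1/22.
The prior-weighted likelihoods are 1/2 · 1/5 = 1/10, 1/2 · 1/22 = 1/44; summing to 27/220.
By Bayes' rule, P(box A | data) = (1/10) / (27/220) = 22/27.

0.815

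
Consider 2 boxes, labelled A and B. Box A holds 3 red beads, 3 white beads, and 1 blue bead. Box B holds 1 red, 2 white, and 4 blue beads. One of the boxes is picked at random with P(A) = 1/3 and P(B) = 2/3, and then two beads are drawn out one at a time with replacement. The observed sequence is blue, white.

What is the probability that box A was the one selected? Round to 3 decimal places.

For each hypothesis, P(data | H) works out to: P(data | box A) = (1/7)(3/7) = 3/49; P(data | box B) = (4/7)(2/7) = 8/49.
The prior-weighted likelihoods are 1/3 · 3/49 = 1/49, 2/3 · 8/49 = 16/147; summing to 19/147.
So P(box A | data) = (1/49) / (19/147) = 3/19.

0.158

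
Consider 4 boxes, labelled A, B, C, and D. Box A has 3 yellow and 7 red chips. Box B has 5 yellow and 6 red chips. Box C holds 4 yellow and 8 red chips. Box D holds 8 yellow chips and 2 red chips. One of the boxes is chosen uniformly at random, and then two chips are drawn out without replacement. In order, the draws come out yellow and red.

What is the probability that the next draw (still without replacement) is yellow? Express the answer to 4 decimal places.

Under each hypothesis, the probability of the observed sequence is: P(data | box A) = (3/10)(7/9) = 0.23333; P(data | box B) = (5/11)(6/10) = 0.27273; P(data | box C) = (4/12)(8/11) = 0.24242; P(data | box D) = (8/10)(2/9) = 0.17778.
Multiplying each by its prior: 1/4 · 0.23333 = 0.058333, 1/4 · 0.27273 = 0.068182, 1/4 · 0.24242 = 0.060606, 1/4 · 0.17778 = 0.044444; with total 0.23157.
Normalising, the posterior is P(box A | data) = 0.25191, P(box B | data) = 0.29444, P(box C | data) = 0.26172, P(box D | data) = 0.19193.
So P(yellow next | data) = Σ P(yellow next | H) P(H | data) = (1/4)(0.25191) + (4/9)(0.29444) + (3/10)(0.26172) + (7/8)(0.19193) = 0.44029.

0.4403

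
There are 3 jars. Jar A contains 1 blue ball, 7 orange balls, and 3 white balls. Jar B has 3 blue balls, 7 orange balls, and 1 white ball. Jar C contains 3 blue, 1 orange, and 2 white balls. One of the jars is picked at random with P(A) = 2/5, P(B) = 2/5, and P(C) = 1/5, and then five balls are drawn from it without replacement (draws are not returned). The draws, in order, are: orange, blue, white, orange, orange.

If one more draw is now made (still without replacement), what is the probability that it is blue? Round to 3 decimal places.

0.167

Compute the likelihood of the observed sequence for each case: P(data | jar A) = (7/11)(1/10)(3/9)(6/8)(5/7) = 1/88; P(data | jar B) = (7/11)(3/10)(1/9)(6/8)(5/7) = 1/88; P(data | jar C) = (1/6)(3/5)(2/4)(0/3) = 0.
Weighting by the prior gives 2/5 · 1/88 = 1/220, 2/5 · 1/88 = 1/220, 1/5 · 0 = 0; summing to 1/110.
Normalising, the posterior is P(jar A | data) = 1/2, P(jar B | data) = 1/2, P(jar C | data) = 0.
So P(blue next | data) = Σ P(blue next | H) P(H | data) = (0)(1/2) + (1/3)(1/2) = 1/6.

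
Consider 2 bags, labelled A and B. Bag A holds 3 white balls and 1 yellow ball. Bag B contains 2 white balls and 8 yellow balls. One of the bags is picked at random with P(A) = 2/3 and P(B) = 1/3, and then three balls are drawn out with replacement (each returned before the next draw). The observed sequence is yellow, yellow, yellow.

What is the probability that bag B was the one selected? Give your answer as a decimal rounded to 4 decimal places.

0.9425

Under each hypothesis, the probability of the observed sequence is: P(data | bag A) = (1/4)(1/4)(1/4) = 0.015625; P(data | bag B) = (8/10)(8/10)(8/10) = 0.512.
Multiplying each by its prior: 2/3 · 0.015625 = 0.010417, 1/3 · 0.512 = 0.17067; these sum to 0.18108.
By Bayes' rule, P(bag B | data) = (0.17067) / (0.18108) = 0.94248.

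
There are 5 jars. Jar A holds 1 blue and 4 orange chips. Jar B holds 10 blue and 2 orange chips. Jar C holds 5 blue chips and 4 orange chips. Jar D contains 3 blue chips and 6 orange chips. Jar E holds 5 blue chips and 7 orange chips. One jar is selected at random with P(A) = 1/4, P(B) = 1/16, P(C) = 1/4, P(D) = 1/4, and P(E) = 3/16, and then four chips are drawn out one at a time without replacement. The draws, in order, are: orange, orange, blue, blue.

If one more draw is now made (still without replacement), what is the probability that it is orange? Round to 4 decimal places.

The likelihood of the observed sequence under each hypothesis: P(data | jar A) = (4/5)(3/4)(1/3)(0/2) = 0; P(data | jar B) = (2/12)(1/11)(10/10)(9/9) = 0.015152; P(data | jar C) = (4/9)(3/8)(5/7)(4/6) = 0.079365; P(data | jar D) = (6/9)(5/8)(3/7)(2/6) = 0.059524; P(data | jar E) = (7/12)(6/11)(5/10)(4/9) = 0.070707.
The prior-weighted likelihoods are 1/4 · 0 = 0, 1/16 · 0.015152 = 0.00094697, 1/4 · 0.079365 = 0.019841, 1/4 · 0.059524 = 0.014881, 3/16 · 0.070707 = 0.013258; these sum to 0.048927.
The posterior is then P(jar A | data) = 0, P(jar B | data) = 0.019355, P(jar C | data) = 0.40553, P(jar D | data) = 0.30415, P(jar E | data) = 0.27097.
So P(orange next | data) = Σ P(orange next | H) P(H | data) = (0)(0.019355) + (2/5)(0.40553) + (4/5)(0.30415) + (5/8)(0.27097) = 0.57488.

0.5749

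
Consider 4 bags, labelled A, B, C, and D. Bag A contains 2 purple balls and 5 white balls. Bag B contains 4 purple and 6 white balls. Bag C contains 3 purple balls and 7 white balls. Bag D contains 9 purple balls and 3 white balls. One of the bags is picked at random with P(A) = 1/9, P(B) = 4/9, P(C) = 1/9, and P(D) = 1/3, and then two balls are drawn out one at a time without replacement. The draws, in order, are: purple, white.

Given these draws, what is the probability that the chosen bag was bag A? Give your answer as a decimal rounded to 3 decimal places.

0.111

For each hypothesis, P(data | H) works out to: P(data | bag A) = (2/7)(5/6) = 0.2381; P(data | bag B) = (4/10)(6/9) = 0.26667; P(data | bag C) = (3/10)(7/9) = 0.23333; P(data | bag D) = (9/12)(3/11) = 0.20455.
Multiplying each by its prior: 1/9 · 0.2381 = 0.026455, 4/9 · 0.26667 = 0.11852, 1/9 · 0.23333 = 0.025926, 1/3 · 0.20455 = 0.068182; these sum to 0.23908.
Hence P(bag A | data) = (0.026455) / (0.23908) = 0.11065.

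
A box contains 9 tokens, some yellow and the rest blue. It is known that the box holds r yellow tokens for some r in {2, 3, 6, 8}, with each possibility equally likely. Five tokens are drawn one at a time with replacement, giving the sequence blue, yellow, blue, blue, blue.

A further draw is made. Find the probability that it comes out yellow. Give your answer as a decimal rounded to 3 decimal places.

The likelihood of the observed sequence under each hypothesis: P(data | r = 2) = (7/9)(2/9)(7/9)(7/9)(7/9) = 0.081322; P(data | r = 3) = (6/9)(3/9)(6/9)(6/9)(6/9) = 0.065844; P(data | r = 6) = (3/9)(6/9)(3/9)(3/9)(3/9) = 0.0082305; P(data | r = 8) = (1/9)(8/9)(1/9)(1/9)(1/9) = 0.00013548.
Multiplying each by its prior: 1/4 · 0.081322 = 0.020331, 1/4 · 0.065844 = 0.016461, 1/4 · 0.0082305 = 0.0020576, 1/4 · 0.00013548 = 3.387e-05; these sum to 0.038883.
The posterior is then P(r = 2 | data) = 0.52287, P(r = 3 | data) = 0.42334, P(r = 6 | data) = 0.052918, P(r = 8 | data) = 0.00087108.
The predictive probability is P(yellow next | data) = (2/9)(0.52287) + (1/3)(0.42334) + (2/3)(0.052918) + (8/9)(0.00087108) = 0.29336.

0.293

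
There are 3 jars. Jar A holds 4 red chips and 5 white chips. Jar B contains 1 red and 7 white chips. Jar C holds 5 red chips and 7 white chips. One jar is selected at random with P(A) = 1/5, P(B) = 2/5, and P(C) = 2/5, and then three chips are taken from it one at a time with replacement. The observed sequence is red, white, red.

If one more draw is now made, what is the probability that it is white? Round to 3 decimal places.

Under each hypothesis, the probability of the observed sequence is: P(data | jar A) = (4/9)(5/9)(4/9) = 0.10974; P(data | jar B) = (1/8)(7/8)(1/8) = 0.013672; P(data | jar C) = (5/12)(7/12)(5/12) = 0.10127.
Weighting by the prior gives 1/5 · 0.10974 = 0.021948, 2/5 · 0.013672 = 0.0054687, 2/5 · 0.10127 = 0.040509; with total 0.067926.
Normalising, the posterior is P(jar A | data) = 0.32312, P(jar B | data) = 0.080511, P(jar C | data) = 0.59637.
The predictive probability is P(white next | data) = (5/9)(0.32312) + (7/8)(0.080511) + (7/12)(0.59637) = 0.59784.

0.598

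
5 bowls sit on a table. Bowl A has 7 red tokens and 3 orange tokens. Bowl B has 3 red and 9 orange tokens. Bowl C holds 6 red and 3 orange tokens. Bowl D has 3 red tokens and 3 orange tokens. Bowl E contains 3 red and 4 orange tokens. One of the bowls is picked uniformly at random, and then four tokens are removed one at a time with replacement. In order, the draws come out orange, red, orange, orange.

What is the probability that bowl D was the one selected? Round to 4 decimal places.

For each hypothesis, P(data | H) works out to: P(data | bowl A) = (3/10)(7/10)(3/10)(3/10) = 0.0189; P(data | bowl B) = (9/12)(3/12)(9/12)(9/12) = 0.10547; P(data | bowl C) = (3/9)(6/9)(3/9)(3/9) = 0.024691; P(data | bowl D) = (3/6)(3/6)(3/6)(3/6) = 0.0625; P(data | bowl E) = (4/7)(3/7)(4/7)(4/7) = 0.079967.
Multiplying each by its prior: 1/5 · 0.0189 = 0.00378, 1/5 · 0.10547 = 0.021094, 1/5 · 0.024691 = 0.0049383, 1/5 · 0.0625 = 0.0125, 1/5 · 0.079967 = 0.015993; summing to 0.058305.
Hence P(bowl D | data) = (0.0125) / (0.058305) = 0.21439.

0.2144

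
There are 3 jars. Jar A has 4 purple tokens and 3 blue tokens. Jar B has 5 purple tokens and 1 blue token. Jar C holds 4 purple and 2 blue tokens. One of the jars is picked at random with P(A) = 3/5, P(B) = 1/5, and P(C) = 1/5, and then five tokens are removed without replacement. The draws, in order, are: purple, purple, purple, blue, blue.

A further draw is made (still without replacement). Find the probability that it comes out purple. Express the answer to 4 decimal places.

Compute the likelihood of the observed sequence for each case: P(data | jar A) = (4/7)(3/6)(2/5)(3/4)(2/3) = 2/35; P(data | jar B) = (5/6)(4/5)(3/4)(1/3)(0/2) = 0; P(data | jar C) = (4/6)(3/5)(2/4)(2/3)(1/2) = 1/15.
The prior-weighted likelihoods are 3/5 · 2/35 = 6/175, 1/5 · 0 = 0, 1/5 · 1/15 = 1/75; with total 1/21.
Normalising, the posterior is P(jar A | data) = 18/25, P(jar B | data) = 0, P(jar C | data) = 7/25.
So P(purple next | data) = Σ P(purple next | H) P(H | data) = (1/2)(18/25) + (1)(7/25) = 16/25.

0.6400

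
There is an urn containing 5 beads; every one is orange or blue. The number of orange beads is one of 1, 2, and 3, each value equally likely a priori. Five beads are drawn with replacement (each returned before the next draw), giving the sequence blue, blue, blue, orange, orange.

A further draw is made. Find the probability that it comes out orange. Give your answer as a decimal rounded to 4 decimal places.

0.4066

Compute the likelihood of the observed sequence for each case: P(data | r = 1) = (4/5)(4/5)(4/5)(1/5)(1/5) = 0.02048; P(data | r = 2) = (3/5)(3/5)(3/5)(2/5)(2/5) = 0.03456; P(data | r = 3) = (2/5)(2/5)(2/5)(3/5)(3/5) = 0.02304.
The prior-weighted likelihoods are 1/3 · 0.02048 = 0.0068267, 1/3 · 0.03456 = 0.01152, 1/3 · 0.02304 = 0.00768; summing to 0.026027.
The posterior is then P(r = 1 | data) = 0.2623, P(r = 2 | data) = 0.44262, P(r = 3 | data) = 0.29508.
Averaging over the posterior, P(orange next | data) = (1/5)(0.2623) + (2/5)(0.44262) + (3/5)(0.29508) = 0.40656.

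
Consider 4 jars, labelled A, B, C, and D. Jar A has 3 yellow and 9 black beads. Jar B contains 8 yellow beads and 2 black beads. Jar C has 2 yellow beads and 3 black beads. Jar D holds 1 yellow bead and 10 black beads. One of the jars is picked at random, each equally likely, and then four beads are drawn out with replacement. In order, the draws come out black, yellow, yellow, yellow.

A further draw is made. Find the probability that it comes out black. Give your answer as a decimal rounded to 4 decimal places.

0.3455

For each hypothesis, P(data | H) works out to: P(data | jar A) = (9/12)(3/12)(3/12)(3/12) = 0.011719; P(data | jar B) = (2/10)(8/10)(8/10)(8/10) = 0.1024; P(data | jar C) = (3/5)(2/5)(2/5)(2/5) = 0.0384; P(data | jar D) = (10/11)(1/11)(1/11)(1/11) = 0.00068301.
Multiplying each by its prior: 1/4 · 0.011719 = 0.0029297, 1/4 · 0.1024 = 0.0256, 1/4 · 0.0384 = 0.0096, 1/4 · 0.00068301 = 0.00017075; these sum to 0.0383.
Dividing through by the total gives posterior P(jar A | data) = 0.076492, P(jar B | data) = 0.6684, P(jar C | data) = 0.25065, P(jar D | data) = 0.0044583.
So P(black next | data) = Σ P(black next | H) P(H | data) = (3/4)(0.076492) + (1/5)(0.6684) + (3/5)(0.25065) + (10/11)(0.0044583) = 0.34549.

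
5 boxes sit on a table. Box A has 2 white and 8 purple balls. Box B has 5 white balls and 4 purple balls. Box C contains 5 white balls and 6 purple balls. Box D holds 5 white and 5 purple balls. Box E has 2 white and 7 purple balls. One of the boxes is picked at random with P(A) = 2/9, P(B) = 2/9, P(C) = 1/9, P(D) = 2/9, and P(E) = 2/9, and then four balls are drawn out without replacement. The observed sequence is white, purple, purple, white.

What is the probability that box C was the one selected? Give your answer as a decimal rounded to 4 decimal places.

The likelihood of the observed sequence under each hypothesis: P(data | box A) = (2/10)(8/9)(7/8)(1/7) = 0.022222; P(data | box B) = (5/9)(4/8)(3/7)(4/6) = 0.079365; P(data | box C) = (5/11)(6/10)(5/9)(4/8) = 0.075758; P(data | box D) = (5/10)(5/9)(4/8)(4/7) = 0.079365; P(data | box E) = (2/9)(7/8)(6/7)(1/6) = 0.027778.
The prior-weighted likelihoods are 2/9 · 0.022222 = 0.0049383, 2/9 · 0.079365 = 0.017637, 1/9 · 0.075758 = 0.0084175, 2/9 · 0.079365 = 0.017637, 2/9 · 0.027778 = 0.0061728; these sum to 0.054802.
Hence P(box C | data) = (0.0084175) / (0.054802) = 0.1536.

0.1536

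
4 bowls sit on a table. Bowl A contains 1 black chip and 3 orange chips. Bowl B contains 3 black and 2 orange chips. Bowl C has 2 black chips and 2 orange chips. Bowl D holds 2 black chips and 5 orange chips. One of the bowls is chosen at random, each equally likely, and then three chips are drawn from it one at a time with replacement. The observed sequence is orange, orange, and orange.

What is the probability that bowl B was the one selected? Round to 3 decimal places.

Under each hypothesis, the probability of the observed sequence is: P(data | bowl A) = (3/4)(3/4)(3/4) = 0.42188; P(data | bowl B) = (2/5)(2/5)(2/5) = 0.064; P(data | bowl C) = (2/4)(2/4)(2/4) = 0.125; P(data | bowl D) = (5/7)(5/7)(5/7) = 0.36443.
Multiplying each by its prior: 1/4 · 0.42188 = 0.10547, 1/4 · 0.064 = 0.016, 1/4 · 0.125 = 0.03125, 1/4 · 0.36443 = 0.091108; these sum to 0.24383.
Therefore the posterior P(bowl B | data) = (0.016) / (0.24383) = 0.06562.

0.066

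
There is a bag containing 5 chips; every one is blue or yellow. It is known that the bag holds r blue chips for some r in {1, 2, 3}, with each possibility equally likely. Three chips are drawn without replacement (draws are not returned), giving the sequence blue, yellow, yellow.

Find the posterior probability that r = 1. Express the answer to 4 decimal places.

0.4000

For each hypothesis, P(data | H) works out to: P(data | r = 1) = (1/5)(4/4)(3/3) = 1/5; P(data | r = 2) = (2/5)(3/4)(2/3) = 1/5; P(data | r = 3) = (3/5)(2/4)(1/3) = 1/10.
Weighting by the prior gives 1/3 · 1/5 = 1/15, 1/3 · 1/5 = 1/15, 1/3 · 1/10 = 1/30; summing to 1/6.
Hence P(r = 1 | data) = (1/15) / (1/6) = 2/5.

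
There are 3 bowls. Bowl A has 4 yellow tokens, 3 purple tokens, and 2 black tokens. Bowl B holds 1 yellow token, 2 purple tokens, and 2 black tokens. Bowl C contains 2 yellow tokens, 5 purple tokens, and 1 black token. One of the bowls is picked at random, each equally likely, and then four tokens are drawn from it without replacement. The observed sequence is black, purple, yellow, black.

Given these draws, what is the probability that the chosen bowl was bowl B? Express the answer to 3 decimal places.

Compute the likelihood of the observed sequence for each case: P(data | bowl A) = (2/9)(3/8)(4/7)(1/6) = 1/126; P(data | bowl B) = (2/5)(2/4)(1/3)(1/2) = 1/30; P(data | bowl C) = (1/8)(5/7)(2/6)(0/5) = 0.
Multiplying each by its prior: 1/3 · 1/126 = 1/378, 1/3 · 1/30 = 1/90, 1/3 · 0 = 0; with total 13/945.
Hence P(bowl B | data) = (1/90) / (13/945) = 21/26.

0.808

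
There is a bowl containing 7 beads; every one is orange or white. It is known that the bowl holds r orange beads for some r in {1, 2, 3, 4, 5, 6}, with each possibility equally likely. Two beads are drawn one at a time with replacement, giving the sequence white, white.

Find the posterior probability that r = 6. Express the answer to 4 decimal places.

Compute the likelihood of the observed sequence for each case: P(data | r = 1) = (6/7)(6/7) = 36/49; P(data | r = 2) = (5/7)(5/7) = 25/49; P(data | r = 3) = (4/7)(4/7) = 16/49; P(data | r = 4) = (3/7)(3/7) = 9/49; P(data | r = 5) = (2/7)(2/7) = 4/49; P(data | r = 6) = (1/7)(1/7) = 1/49.
The prior-weighted likelihoods are 1/6 · 36/49 = 6/49, 1/6 · 25/49 = 25/294, 1/6 · 16/49 = 8/147, 1/6 · 9/49 = 3/98, 1/6 · 4/49 = 2/147, 1/6 · 1/49 = 1/294; with total 13/42.
Hence P(r = 6 | data) = (1/294) / (13/42) = 1/91.

0.0110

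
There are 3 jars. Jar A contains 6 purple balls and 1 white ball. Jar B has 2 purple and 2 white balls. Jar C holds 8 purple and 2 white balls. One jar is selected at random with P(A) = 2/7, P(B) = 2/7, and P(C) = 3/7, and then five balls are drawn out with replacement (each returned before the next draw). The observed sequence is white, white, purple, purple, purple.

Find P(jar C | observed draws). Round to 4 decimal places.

For each hypothesis, P(data | H) works out to: P(data | jar A) = (1/7)(1/7)(6/7)(6/7)(6/7) = 0.012852; P(data | jar B) = (2/4)(2/4)(2/4)(2/4)(2/4) = 0.03125; P(data | jar C) = (2/10)(2/10)(8/10)(8/10)(8/10) = 0.02048.
Weighting by the prior gives 2/7 · 0.012852 = 0.0036719, 2/7 · 0.03125 = 0.0089286, 3/7 · 0.02048 = 0.0087771; summing to 0.021378.
Therefore the posterior P(jar C | data) = (0.0087771) / (0.021378) = 0.41058.

0.4106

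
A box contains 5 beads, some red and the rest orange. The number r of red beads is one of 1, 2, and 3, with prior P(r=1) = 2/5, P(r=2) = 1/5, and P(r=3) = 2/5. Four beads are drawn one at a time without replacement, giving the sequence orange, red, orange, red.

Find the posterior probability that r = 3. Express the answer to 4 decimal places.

For each hypothesis, P(data | H) works out to: P(data | r = 1) = (4/5)(1/4)(3/3)(0/2) = 0; P(data | r = 2) = (3/5)(2/4)(2/3)(1/2) = 1/10; P(data | r = 3) = (2/5)(3/4)(1/3)(2/2) = 1/10.
Weighting by the prior gives 2/5 · 0 = 0, 1/5 · 1/10 = 1/50, 2/5 · 1/10 = 1/25; with total 3/50.
Hence P(r = 3 | data) = (1/25) / (3/50) = 2/3.

0.6667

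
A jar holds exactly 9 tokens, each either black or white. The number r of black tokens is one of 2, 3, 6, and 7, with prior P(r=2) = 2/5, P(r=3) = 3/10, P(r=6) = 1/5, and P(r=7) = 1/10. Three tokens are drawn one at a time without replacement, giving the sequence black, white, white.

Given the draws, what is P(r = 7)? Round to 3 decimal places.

0.020

Under each hypothesis, the probability of the observed sequence is: P(data | r = 2) = (2/9)(7/8)(6/7) = 0.16667; P(data | r = 3) = (3/9)(6/8)(5/7) = 0.17857; P(data | r = 6) = (6/9)(3/8)(2/7) = 0.071429; P(data | r = 7) = (7/9)(2/8)(1/7) = 0.027778.
Multiplying each by its prior: 2/5 · 0.16667 = 0.066667, 3/10 · 0.17857 = 0.053571, 1/5 · 0.071429 = 0.014286, 1/10 · 0.027778 = 0.0027778; these sum to 0.1373.
By Bayes' rule, P(r = 7 | data) = (0.0027778) / (0.1373) = 0.020231.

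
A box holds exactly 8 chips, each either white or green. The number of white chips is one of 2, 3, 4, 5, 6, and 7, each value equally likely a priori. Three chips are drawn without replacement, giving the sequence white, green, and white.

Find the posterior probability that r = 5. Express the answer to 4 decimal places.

For each hypothesis, P(data | H) works out to: P(data | r = 2) = (2/8)(6/7)(1/6) = 1/28; P(data | r = 3) = (3/8)(5/7)(2/6) = 5/56; P(data | r = 4) = (4/8)(4/7)(3/6) = 1/7; P(data | r = 5) = (5/8)(3/7)(4/6) = 5/28; P(data | r = 6) = (6/8)(2/7)(5/6) = 5/28; P(data | r = 7) = (7/8)(1/7)(6/6) = 1/8.
Multiplying each by its prior: 1/6 · 1/28 = 1/168, 1/6 · 5/56 = 5/336, 1/6 · 1/7 = 1/42, 1/6 · 5/28 = 5/168, 1/6 · 5/28 = 5/168, 1/6 · 1/8 = 1/48; summing to 1/8.
By Bayes' rule, P(r = 5 | data) = (5/168) / (1/8) = 5/21.

0.2381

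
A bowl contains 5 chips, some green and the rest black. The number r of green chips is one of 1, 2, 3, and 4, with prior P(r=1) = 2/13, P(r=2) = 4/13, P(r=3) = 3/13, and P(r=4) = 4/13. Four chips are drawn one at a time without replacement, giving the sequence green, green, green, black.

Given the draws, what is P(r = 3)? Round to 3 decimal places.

The likelihood of the observed sequence under each hypothesis: P(data | r = 1) = (1/5)(0/4) = 0; P(data | r = 2) = (2/5)(1/4)(0/3) = 0; P(data | r = 3) = (3/5)(2/4)(1/3)(2/2) = 1/10; P(data | r = 4) = (4/5)(3/4)(2/3)(1/2) = 1/5.
Multiplying each by its prior: 2/13 · 0 = 0, 4/13 · 0 = 0, 3/13 · 1/10 = 3/130, 4/13 · 1/5 = 4/65; with total 11/130.
So P(r = 3 | data) = (3/130) / (11/130) = 3/11.

0.273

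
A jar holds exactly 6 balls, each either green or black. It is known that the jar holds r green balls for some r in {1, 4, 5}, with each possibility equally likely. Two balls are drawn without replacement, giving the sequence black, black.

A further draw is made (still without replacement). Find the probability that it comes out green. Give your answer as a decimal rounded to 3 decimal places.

0.318

Under each hypothesis, the probability of the observed sequence is: P(data | r = 1) = (5/6)(4/5) = 2/3; P(data | r = 4) = (2/6)(1/5) = 1/15; P(data | r = 5) = (1/6)(0/5) = 0.
The prior-weighted likelihoods are 1/3 · 2/3 = 2/9, 1/3 · 1/15 = 1/45, 1/3 · 0 = 0; these sum to 11/45.
The posterior is then P(r = 1 | data) = 10/11, P(r = 4 | data) = 1/11, P(r = 5 | data) = 0.
Averaging over the posterior, P(green next | data) = (1/4)(10/11) + (1)(1/11) = 7/22.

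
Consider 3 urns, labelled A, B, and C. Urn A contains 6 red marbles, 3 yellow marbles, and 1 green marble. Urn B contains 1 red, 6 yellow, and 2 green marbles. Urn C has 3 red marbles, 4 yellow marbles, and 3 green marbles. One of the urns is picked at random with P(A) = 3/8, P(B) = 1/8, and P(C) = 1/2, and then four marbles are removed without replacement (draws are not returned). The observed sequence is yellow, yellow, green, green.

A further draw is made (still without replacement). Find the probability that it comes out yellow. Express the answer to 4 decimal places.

0.4536

The likelihood of the observed sequence under each hypothesis: P(data | urn A) = (3/10)(2/9)(1/8)(0/7) = 0; P(data | urn B) = (6/9)(5/8)(2/7)(1/6) = 0.019841; P(data | urn C) = (4/10)(3/9)(3/8)(2/7) = 0.014286.
Weighting by the prior gives 3/8 · 0 = 0, 1/8 · 0.019841 = 0.0024802, 1/2 · 0.014286 = 0.0071429; with total 0.009623.
Dividing through by the total gives posterior P(urn A | data) = 0, P(urn B | data) = 0.25773, P(urn C | data) = 0.74227.
Averaging over the posterior, P(yellow next | data) = (4/5)(0.25773) + (1/3)(0.74227) = 0.45361.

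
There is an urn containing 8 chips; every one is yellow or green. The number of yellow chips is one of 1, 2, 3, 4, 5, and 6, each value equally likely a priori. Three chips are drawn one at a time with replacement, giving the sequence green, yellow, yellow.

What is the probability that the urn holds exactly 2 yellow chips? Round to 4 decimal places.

0.0836

Compute the likelihood of the observed sequence for each case: P(data | r = 1) = (7/8)(1/8)(1/8) = 0.013672; P(data | r = 2) = (6/8)(2/8)(2/8) = 0.046875; P(data | r = 3) = (5/8)(3/8)(3/8) = 0.087891; P(data | r = 4) = (4/8)(4/8)(4/8) = 0.125; P(data | r = 5) = (3/8)(5/8)(5/8) = 0.14648; P(data | r = 6) = (2/8)(6/8)(6/8) = 0.14062.
Multiplying each by its prior: 1/6 · 0.013672 = 0.0022786, 1/6 · 0.046875 = 0.0078125, 1/6 · 0.087891 = 0.014648, 1/6 · 0.125 = 0.020833, 1/6 · 0.14648 = 0.024414, 1/6 · 0.14062 = 0.023438; summing to 0.093424.
So P(r = 2 | data) = (0.0078125) / (0.093424) = 0.083624.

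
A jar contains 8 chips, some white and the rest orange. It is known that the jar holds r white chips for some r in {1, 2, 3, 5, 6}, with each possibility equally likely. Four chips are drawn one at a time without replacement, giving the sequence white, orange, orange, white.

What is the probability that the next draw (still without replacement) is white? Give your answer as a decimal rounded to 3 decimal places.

Compute the likelihood of the observed sequence for each case: P(data | r = 1) = (1/8)(7/7)(6/6)(0/5) = 0; P(data | r = 2) = (2/8)(6/7)(5/6)(1/5) = 1/28; P(data | r = 3) = (3/8)(5/7)(4/6)(2/5) = 1/14; P(data | r = 5) = (5/8)(3/7)(2/6)(4/5) = 1/14; P(data | r = 6) = (6/8)(2/7)(1/6)(5/5) = 1/28.
Weighting by the prior gives 1/5 · 0 = 0, 1/5 · 1/28 = 1/140, 1/5 · 1/14 = 1/70, 1/5 · 1/14 = 1/70, 1/5 · 1/28 = 1/140; summing to 3/70.
Dividing through by the total gives posterior P(r = 1 | data) = 0, P(r = 2 | data) = 1/6, P(r = 3 | data) = 1/3, P(r = 5 | data) = 1/3, P(r = 6 | data) = 1/6.
The predictive probability is P(white next | data) = (0)(1/6) + (1/4)(1/3) + (3/4)(1/3) + (1)(1/6) = 1/2.

0.500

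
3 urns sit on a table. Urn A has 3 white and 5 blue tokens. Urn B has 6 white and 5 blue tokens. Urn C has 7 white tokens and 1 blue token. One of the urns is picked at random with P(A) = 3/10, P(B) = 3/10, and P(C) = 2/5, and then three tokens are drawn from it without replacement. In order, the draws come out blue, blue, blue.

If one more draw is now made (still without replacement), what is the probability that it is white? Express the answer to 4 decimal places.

The likelihood of the observed sequence under each hypothesis: P(data | urn A) = (5/8)(4/7)(3/6) = 0.17857; P(data | urn B) = (5/11)(4/10)(3/9) = 0.060606; P(data | urn C) = (1/8)(0/7) = 0.
Multiplying each by its prior: 3/10 · 0.17857 = 0.053571, 3/10 · 0.060606 = 0.018182, 2/5 · 0 = 0; summing to 0.071753.
Normalising, the posterior is P(urn A | data) = 0.74661, P(urn B | data) = 0.25339, P(urn C | data) = 0.
Averaging over the posterior, P(white next | data) = (3/5)(0.74661) + (3/4)(0.25339) = 0.63801.

0.6380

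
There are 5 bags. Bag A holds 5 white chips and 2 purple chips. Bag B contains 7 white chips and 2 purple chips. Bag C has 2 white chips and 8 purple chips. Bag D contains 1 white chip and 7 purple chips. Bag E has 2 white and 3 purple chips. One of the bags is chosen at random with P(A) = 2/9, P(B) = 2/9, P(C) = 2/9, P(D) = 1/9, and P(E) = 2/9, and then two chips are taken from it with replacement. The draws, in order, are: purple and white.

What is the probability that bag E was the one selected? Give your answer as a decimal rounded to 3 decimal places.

Compute the likelihood of the observed sequence for each case: P(data | bag A) = (2/7)(5/7) = 0.20408; P(data | bag B) = (2/9)(7/9) = 0.17284; P(data | bag C) = (8/10)(2/10) = 0.16; P(data | bag D) = (7/8)(1/8) = 0.10938; P(data | bag E) = (3/5)(2/5) = 0.24.
Multiplying each by its prior: 2/9 · 0.20408 = 0.045351, 2/9 · 0.17284 = 0.038409, 2/9 · 0.16 = 0.035556, 1/9 · 0.10938 = 0.012153, 2/9 · 0.24 = 0.053333; these sum to 0.1848.
By Bayes' rule, P(bag E | data) = (0.053333) / (0.1848) = 0.2886.

0.289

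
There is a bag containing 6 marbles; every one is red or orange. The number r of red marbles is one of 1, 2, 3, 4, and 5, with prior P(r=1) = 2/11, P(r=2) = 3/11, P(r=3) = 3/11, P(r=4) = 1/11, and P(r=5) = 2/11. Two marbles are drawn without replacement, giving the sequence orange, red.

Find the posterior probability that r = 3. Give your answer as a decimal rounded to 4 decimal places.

0.3418

Compute the likelihood of the observed sequence for each case: P(data | r = 1) = (5/6)(1/5) = 1/6; P(data | r = 2) = (4/6)(2/5) = 4/15; P(data | r = 3) = (3/6)(3/5) = 3/10; P(data | r = 4) = (2/6)(4/5) = 4/15; P(data | r = 5) = (1/6)(5/5) = 1/6.
The prior-weighted likelihoods are 2/11 · 1/6 = 1/33, 3/11 · 4/15 = 4/55, 3/11 · 3/10 = 9/110, 1/11 · 4/15 = 4/165, 2/11 · 1/6 = 1/33; summing to 79/330.
So P(r = 3 | data) = (9/110) / (79/330) = 27/79.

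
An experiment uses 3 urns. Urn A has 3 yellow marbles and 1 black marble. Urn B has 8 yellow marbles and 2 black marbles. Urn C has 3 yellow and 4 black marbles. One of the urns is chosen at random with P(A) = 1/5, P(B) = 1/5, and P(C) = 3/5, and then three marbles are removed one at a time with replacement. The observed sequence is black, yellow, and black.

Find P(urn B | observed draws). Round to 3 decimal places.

The likelihood of the observed sequence under each hypothesis: P(data | urn A) = (1/4)(3/4)(1/4) = 0.046875; P(data | urn B) = (2/10)(8/10)(2/10) = 0.032; P(data | urn C) = (4/7)(3/7)(4/7) = 0.13994.
Multiplying each by its prior: 1/5 · 0.046875 = 0.009375, 1/5 · 0.032 = 0.0064, 3/5 · 0.13994 = 0.083965; with total 0.09974.
Hence P(urn B | data) = (0.0064) / (0.09974) = 0.064167.

0.064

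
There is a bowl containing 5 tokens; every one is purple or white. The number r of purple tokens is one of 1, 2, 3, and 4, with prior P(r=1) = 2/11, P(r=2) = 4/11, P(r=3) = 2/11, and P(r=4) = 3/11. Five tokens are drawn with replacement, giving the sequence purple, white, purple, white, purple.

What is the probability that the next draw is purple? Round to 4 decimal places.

0.5560

For each hypothesis, P(data | H) works out to: P(data | r = 1) = (1/5)(4/5)(1/5)(4/5)(1/5) = 0.00512; P(data | r = 2) = (2/5)(3/5)(2/5)(3/5)(2/5) = 0.02304; P(data | r = 3) = (3/5)(2/5)(3/5)(2/5)(3/5) = 0.03456; P(data | r = 4) = (4/5)(1/5)(4/5)(1/5)(4/5) = 0.02048.
Weighting by the prior gives 2/11 · 0.00512 = 0.00093091, 4/11 · 0.02304 = 0.0083782, 2/11 · 0.03456 = 0.0062836, 3/11 · 0.02048 = 0.0055855; these sum to 0.021178.
Dividing through by the total gives posterior P(r = 1 | data) = 0.043956, P(r = 2 | data) = 0.3956, P(r = 3 | data) = 0.2967, P(r = 4 | data) = 0.26374.
The predictive probability is P(purple next | data) = (1/5)(0.043956) + (2/5)(0.3956) + (3/5)(0.2967) + (4/5)(0.26374) = 0.55604.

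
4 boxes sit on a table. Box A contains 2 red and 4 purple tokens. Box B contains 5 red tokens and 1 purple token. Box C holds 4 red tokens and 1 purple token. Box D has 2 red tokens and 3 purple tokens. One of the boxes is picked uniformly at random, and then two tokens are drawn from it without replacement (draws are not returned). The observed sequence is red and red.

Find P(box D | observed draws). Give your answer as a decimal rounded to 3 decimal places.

0.070

Under each hypothesis, the probability of the observed sequence is: P(data | box A) = (2/6)(1/5) = 1/15; P(data | box B) = (5/6)(4/5) = 2/3; P(data | box C) = (4/5)(3/4) = 3/5; P(data | box D) = (2/5)(1/4) = 1/10.
Multiplying each by its prior: 1/4 · 1/15 = 1/60, 1/4 · 2/3 = 1/6, 1/4 · 3/5 = 3/20, 1/4 · 1/10 = 1/40; with total 43/120.
So P(box D | data) = (1/40) / (43/120) = 3/43.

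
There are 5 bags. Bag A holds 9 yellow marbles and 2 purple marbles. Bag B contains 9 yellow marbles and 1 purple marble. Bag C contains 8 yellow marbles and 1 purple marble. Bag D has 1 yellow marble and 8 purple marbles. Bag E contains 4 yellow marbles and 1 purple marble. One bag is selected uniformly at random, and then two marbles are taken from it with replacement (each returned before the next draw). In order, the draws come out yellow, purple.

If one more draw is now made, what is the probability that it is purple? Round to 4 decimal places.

0.2798

For each hypothesis, P(data | H) works out to: P(data | bag A) = (9/11)(2/11) = 0.14876; P(data | bag B) = (9/10)(1/10) = 0.09; P(data | bag C) = (8/9)(1/9) = 0.098765; P(data | bag D) = (1/9)(8/9) = 0.098765; P(data | bag E) = (4/5)(1/5) = 0.16.
The prior-weighted likelihoods are 1/5 · 0.14876 = 0.029752, 1/5 · 0.09 = 0.018, 1/5 · 0.098765 = 0.019753, 1/5 · 0.098765 = 0.019753, 1/5 · 0.16 = 0.032; with total 0.11926.
Dividing through by the total gives posterior P(bag A | data) = 0.24948, P(bag B | data) = 0.15093, P(bag C | data) = 0.16563, P(bag D | data) = 0.16563, P(bag E | data) = 0.26833.
So P(purple next | data) = Σ P(purple next | H) P(H | data) = (2/11)(0.24948) + (1/10)(0.15093) + (1/9)(0.16563) + (8/9)(0.16563) + (1/5)(0.26833) = 0.27975.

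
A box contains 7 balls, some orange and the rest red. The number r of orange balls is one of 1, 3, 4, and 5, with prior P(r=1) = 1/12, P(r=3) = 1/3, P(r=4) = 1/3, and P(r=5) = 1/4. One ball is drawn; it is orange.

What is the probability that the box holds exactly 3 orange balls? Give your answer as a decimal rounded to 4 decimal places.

Compute the likelihood of this draw for each case: P(data | r = 1) = (1/7) = 1/7; P(data | r = 3) = (3/7) = 3/7; P(data | r = 4) = (4/7) = 4/7; P(data | r = 5) = (5/7) = 5/7.
Multiplying each by its prior: 1/12 · 1/7 = 1/84, 1/3 · 3/7 = 1/7, 1/3 · 4/7 = 4/21, 1/4 · 5/7 = 5/28; summing to 11/21.
Therefore the posterior P(r = 3 | data) = (1/7) / (11/21) = 3/11.

0.2727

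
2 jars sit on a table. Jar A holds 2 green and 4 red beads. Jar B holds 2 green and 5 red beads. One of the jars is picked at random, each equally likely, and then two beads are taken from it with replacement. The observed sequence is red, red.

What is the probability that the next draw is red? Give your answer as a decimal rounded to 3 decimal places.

For each hypothesis, P(data | H) works out to: P(data | jar A) = (4/6)(4/6) = 4/9; P(data | jar B) = (5/7)(5/7) = 25/49.
Multiplying each by its prior: 1/2 · 4/9 = 2/9, 1/2 · 25/49 = 25/98; with total 421/882.
Normalising, the posterior is P(jar A | data) = 0.46556, P(jar B | data) = 0.53444.
Averaging over the posterior, P(red next | data) = (2/3)(0.46556) + (5/7)(0.53444) = 0.69212.

0.692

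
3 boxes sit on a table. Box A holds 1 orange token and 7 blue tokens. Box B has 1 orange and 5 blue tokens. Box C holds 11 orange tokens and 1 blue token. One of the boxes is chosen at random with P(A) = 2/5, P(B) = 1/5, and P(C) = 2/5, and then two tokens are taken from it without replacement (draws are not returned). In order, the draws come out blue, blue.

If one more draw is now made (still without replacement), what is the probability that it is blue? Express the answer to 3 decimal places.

Compute the likelihood of the observed sequence for each case: P(data | box A) = (7/8)(6/7) = 3/4; P(data | box B) = (5/6)(4/5) = 2/3; P(data | box C) = (1/12)(0/11) = 0.
The prior-weighted likelihoods are 2/5 · 3/4 = 3/10, 1/5 · 2/3 = 2/15, 2/5 · 0 = 0; summing to 13/30.
Normalising, the posterior is P(box A | data) = 9/13, P(box B | data) = 4/13, P(box C | data) = 0.
The predictive probability is P(blue next | data) = (5/6)(9/13) + (3/4)(4/13) = 21/26.

0.808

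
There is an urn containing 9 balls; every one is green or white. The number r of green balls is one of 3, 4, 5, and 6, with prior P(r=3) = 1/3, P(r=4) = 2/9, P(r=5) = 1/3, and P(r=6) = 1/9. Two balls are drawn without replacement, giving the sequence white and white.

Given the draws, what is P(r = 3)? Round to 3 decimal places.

0.523

Under each hypothesis, the probability of the observed sequence is: P(data | r = 3) = (6/9)(5/8) = 5/12; P(data | r = 4) = (5/9)(4/8) = 5/18; P(data | r = 5) = (4/9)(3/8) = 1/6; P(data | r = 6) = (3/9)(2/8) = 1/12.
The prior-weighted likelihoods are 1/3 · 5/12 = 5/36, 2/9 · 5/18 = 5/81, 1/3 · 1/6 = 1/18, 1/9 · 1/12 = 1/108; these sum to 43/162.
Hence P(r = 3 | data) = (5/36) / (43/162) = 45/86.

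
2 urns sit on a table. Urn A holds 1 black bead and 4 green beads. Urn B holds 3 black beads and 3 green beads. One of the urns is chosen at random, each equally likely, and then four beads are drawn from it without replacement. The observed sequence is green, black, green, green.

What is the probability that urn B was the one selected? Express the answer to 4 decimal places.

0.2000

For each hypothesis, P(data | H) works out to: P(data | urn A) = (4/5)(1/4)(3/3)(2/2) = 1/5; P(data | urn B) = (3/6)(3/5)(2/4)(1/3) = 1/20.
The prior-weighted likelihoods are 1/2 · 1/5 = 1/10, 1/2 · 1/20 = 1/40; summing to 1/8.
Hence P(urn B | data) = (1/40) / (1/8) = 1/5.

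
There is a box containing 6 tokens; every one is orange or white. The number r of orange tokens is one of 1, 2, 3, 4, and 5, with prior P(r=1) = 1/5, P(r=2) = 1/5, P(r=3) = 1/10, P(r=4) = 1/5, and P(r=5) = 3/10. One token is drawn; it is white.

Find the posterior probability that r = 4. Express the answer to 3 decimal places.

0.143

Under each hypothesis, the probability of this draw is: P(data | r = 1) = (5/6) = 5/6; P(data | r = 2) = (4/6) = 2/3; P(data | r = 3) = (3/6) = 1/2; P(data | r = 4) = (2/6) = 1/3; P(data | r = 5) = (1/6) = 1/6.
Weighting by the prior gives 1/5 · 5/6 = 1/6, 1/5 · 2/3 = 2/15, 1/10 · 1/2 = 1/20, 1/5 · 1/3 = 1/15, 3/10 · 1/6 = 1/20; these sum to 7/15.
Hence P(r = 4 | data) = (1/15) / (7/15) = 1/7.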